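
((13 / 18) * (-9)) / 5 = -13 / 10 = -1.30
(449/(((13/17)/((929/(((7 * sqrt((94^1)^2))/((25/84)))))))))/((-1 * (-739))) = 0.33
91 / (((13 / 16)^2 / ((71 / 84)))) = 4544 / 39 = 116.51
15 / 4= 3.75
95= 95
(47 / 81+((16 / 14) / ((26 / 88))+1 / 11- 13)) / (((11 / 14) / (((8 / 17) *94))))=-1031748512 / 2166021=-476.33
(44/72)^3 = 1331/5832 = 0.23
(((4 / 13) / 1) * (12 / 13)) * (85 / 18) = 680 / 507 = 1.34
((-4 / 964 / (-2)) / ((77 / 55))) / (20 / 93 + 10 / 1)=0.00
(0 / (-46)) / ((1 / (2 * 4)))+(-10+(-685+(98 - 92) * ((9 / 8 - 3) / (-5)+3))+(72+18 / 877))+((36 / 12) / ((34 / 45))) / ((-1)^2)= -35707585 / 59636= -598.76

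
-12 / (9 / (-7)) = 28 / 3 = 9.33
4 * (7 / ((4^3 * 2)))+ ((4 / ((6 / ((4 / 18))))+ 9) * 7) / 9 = 57029 / 7776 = 7.33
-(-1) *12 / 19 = 12 / 19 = 0.63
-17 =-17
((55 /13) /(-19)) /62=-55 /15314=-0.00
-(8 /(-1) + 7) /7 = 0.14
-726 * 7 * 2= -10164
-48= -48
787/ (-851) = -787/ 851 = -0.92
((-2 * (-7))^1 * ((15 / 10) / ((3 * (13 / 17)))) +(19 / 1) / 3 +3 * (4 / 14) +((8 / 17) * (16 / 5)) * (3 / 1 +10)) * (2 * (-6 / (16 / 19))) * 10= -7918649 / 1547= -5118.71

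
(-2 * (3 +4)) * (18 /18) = -14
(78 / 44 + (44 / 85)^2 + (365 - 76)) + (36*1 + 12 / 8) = 328.54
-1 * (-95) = 95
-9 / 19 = -0.47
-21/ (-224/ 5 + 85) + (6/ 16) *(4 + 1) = 725/ 536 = 1.35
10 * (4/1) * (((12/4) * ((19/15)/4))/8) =19/4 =4.75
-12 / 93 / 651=-4 / 20181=-0.00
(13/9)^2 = 169/81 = 2.09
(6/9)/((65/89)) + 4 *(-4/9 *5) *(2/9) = -5594/5265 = -1.06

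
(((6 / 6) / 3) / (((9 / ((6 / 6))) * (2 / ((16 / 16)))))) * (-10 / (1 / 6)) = -10 / 9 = -1.11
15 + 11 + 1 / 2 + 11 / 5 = 287 / 10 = 28.70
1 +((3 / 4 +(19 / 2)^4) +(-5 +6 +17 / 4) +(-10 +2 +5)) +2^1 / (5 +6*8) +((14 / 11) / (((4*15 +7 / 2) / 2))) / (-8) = 9653874553 / 1184656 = 8149.10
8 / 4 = 2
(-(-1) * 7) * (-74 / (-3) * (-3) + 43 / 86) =-1029 / 2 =-514.50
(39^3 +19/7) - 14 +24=415322/7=59331.71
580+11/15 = 8711/15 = 580.73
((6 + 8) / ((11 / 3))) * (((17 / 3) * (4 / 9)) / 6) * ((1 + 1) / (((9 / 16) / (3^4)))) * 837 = 4249728 / 11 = 386338.91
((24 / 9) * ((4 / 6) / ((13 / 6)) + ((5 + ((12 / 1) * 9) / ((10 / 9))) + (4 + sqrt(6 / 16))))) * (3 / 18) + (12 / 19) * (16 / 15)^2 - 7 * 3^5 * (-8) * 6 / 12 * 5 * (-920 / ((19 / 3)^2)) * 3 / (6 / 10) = -3901414.28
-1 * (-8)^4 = -4096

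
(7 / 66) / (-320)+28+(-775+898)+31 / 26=152.19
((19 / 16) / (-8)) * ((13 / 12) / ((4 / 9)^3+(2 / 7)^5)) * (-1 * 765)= 771711304455 / 562675712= 1371.50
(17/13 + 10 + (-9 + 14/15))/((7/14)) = 6.48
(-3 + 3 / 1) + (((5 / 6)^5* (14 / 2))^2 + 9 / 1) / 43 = 1022711209 / 2600045568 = 0.39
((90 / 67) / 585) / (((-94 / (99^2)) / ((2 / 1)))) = -19602 / 40937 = -0.48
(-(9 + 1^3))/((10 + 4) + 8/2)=-5/9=-0.56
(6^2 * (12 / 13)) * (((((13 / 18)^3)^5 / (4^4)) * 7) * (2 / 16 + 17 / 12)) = 1019780483896115851 / 95952222101012742144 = 0.01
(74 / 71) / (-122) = -0.01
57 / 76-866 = -3461 / 4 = -865.25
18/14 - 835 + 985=1059/7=151.29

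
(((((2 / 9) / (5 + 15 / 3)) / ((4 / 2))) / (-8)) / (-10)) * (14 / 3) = 7 / 10800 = 0.00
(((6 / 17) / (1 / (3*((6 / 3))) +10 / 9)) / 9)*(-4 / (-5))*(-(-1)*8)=384 / 1955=0.20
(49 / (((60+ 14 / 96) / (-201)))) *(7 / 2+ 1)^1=-2127384 / 2887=-736.88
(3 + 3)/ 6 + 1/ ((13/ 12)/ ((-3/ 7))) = 55/ 91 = 0.60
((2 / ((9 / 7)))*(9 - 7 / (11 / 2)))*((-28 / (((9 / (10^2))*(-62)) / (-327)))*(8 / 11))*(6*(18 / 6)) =-2905504000 / 11253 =-258198.17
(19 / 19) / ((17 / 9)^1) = 9 / 17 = 0.53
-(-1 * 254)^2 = -64516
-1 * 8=-8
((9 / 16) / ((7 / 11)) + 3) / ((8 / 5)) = 2175 / 896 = 2.43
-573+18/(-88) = -573.20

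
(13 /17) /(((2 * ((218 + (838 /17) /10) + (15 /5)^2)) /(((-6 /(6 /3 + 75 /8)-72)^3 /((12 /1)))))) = -29947500000 /571380719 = -52.41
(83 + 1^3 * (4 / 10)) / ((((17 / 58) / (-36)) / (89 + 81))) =-1741392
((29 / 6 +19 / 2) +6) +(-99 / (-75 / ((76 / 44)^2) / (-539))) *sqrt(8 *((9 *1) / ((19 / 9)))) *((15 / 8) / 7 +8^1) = 61 / 3 - 1662633 *sqrt(38) / 100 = -102471.25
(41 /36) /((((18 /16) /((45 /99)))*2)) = 205 /891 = 0.23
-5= -5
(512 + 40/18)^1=4628/9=514.22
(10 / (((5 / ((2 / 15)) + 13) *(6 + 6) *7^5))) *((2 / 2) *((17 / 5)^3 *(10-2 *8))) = -9826 / 42437675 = -0.00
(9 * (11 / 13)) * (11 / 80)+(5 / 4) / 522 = 284879 / 271440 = 1.05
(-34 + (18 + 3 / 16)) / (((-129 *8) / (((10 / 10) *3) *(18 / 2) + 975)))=42251 / 2752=15.35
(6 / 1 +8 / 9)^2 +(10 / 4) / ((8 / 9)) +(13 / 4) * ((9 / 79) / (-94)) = 241879283 / 4812048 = 50.27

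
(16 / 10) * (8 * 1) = 64 / 5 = 12.80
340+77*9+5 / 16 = 16533 / 16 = 1033.31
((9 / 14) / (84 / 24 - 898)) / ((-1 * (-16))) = -9 / 200368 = -0.00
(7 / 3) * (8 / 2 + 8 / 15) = 476 / 45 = 10.58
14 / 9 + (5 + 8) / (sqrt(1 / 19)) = 14 / 9 + 13 * sqrt(19) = 58.22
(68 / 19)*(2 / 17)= 8 / 19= 0.42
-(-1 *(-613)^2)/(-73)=-375769/73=-5147.52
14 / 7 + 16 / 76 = 42 / 19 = 2.21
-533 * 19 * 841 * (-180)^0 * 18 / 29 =-5286294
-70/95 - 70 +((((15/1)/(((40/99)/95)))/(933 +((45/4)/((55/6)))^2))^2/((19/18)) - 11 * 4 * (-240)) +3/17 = 154225333381923267/14684024634694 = 10502.93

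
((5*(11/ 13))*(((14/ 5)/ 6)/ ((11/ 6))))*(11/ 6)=77/ 39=1.97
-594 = -594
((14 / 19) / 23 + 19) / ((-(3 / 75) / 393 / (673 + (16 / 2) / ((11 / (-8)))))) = -599702898975 / 4807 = -124756167.87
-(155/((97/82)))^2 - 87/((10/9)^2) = -16220715223/940900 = -17239.57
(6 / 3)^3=8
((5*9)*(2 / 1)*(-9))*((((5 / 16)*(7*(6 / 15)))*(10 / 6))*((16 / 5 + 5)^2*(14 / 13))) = -2223963 / 26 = -85537.04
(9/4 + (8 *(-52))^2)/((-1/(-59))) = 40841747/4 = 10210436.75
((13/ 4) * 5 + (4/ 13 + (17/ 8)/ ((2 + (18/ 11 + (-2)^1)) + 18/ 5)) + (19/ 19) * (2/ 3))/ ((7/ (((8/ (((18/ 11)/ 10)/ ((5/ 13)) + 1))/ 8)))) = 20745175/ 11741184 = 1.77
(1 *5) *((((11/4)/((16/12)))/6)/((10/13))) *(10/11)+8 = 321/32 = 10.03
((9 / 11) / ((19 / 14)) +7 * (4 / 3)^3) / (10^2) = 48517 / 282150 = 0.17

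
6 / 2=3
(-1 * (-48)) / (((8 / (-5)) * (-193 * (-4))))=-15 / 386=-0.04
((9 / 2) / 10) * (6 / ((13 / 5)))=27 / 26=1.04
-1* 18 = -18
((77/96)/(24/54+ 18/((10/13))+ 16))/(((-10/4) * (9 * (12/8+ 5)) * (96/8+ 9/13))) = -7/645480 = -0.00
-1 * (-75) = 75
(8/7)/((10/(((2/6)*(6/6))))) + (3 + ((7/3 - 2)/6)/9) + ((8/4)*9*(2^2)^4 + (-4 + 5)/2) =13073728/2835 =4611.54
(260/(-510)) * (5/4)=-65/102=-0.64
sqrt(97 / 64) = sqrt(97) / 8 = 1.23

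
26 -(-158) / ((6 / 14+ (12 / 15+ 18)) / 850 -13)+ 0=5337502 / 386077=13.82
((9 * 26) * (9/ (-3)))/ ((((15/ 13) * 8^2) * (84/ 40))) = -507/ 112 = -4.53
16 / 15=1.07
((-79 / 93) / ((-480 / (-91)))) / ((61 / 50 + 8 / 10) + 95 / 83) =-0.05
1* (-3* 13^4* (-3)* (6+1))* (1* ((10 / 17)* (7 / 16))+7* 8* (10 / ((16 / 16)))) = 137100939885 / 136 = 1008095146.21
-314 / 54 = -157 / 27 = -5.81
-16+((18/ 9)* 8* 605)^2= 93702384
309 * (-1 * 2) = -618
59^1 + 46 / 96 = 2855 / 48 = 59.48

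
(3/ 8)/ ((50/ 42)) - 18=-17.68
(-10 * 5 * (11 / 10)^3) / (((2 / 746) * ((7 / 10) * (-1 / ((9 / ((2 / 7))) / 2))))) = 4468167 / 8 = 558520.88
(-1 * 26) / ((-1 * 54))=13 / 27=0.48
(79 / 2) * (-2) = -79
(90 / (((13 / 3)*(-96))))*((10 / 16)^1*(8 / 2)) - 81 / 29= -40221 / 12064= -3.33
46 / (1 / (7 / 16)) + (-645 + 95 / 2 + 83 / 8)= -567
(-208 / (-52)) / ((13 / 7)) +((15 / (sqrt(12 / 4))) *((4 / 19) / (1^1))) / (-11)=28 / 13 - 20 *sqrt(3) / 209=1.99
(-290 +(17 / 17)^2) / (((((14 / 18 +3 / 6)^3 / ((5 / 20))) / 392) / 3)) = -495521712 / 12167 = -40726.70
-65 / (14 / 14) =-65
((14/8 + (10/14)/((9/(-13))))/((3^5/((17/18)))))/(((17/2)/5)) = 905/551124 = 0.00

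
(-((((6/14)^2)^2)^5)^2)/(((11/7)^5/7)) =-12157665459056928801/8715589886868225536397622339392299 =-0.00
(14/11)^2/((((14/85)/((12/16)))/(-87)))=-155295/242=-641.71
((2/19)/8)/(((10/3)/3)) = 9/760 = 0.01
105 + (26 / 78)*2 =317 / 3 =105.67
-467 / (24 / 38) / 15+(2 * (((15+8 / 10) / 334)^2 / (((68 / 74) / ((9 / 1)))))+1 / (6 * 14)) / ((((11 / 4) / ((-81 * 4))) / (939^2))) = -190249664440910089 / 32856030900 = -5790403.14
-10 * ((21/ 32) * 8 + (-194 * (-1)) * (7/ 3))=-27475/ 6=-4579.17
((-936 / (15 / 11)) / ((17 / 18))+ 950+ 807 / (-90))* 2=109271 / 255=428.51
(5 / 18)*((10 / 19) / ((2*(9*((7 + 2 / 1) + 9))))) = 25 / 55404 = 0.00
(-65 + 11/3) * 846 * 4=-207552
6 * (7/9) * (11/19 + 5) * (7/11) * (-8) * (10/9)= -831040/5643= -147.27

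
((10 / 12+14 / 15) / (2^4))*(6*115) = 76.19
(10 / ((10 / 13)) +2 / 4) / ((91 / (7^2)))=189 / 26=7.27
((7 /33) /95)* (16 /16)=7 /3135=0.00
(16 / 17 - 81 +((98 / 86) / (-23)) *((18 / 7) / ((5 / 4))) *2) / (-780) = 6747281 / 65570700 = 0.10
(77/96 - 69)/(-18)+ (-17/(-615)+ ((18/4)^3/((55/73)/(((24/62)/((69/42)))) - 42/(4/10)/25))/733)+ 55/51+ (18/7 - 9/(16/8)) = 5398440378458041/1899348609453120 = 2.84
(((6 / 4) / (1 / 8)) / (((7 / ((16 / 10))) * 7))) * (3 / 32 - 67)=-6423 / 245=-26.22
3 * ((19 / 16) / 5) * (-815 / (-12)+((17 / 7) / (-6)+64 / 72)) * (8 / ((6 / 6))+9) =5567551 / 6720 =828.50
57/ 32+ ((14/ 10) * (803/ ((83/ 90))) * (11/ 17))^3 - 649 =44114943994745124643/ 89894064992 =490743677.00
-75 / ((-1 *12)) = 25 / 4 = 6.25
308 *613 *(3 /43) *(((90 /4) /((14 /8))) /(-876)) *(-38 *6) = 44079.76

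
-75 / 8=-9.38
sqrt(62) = 7.87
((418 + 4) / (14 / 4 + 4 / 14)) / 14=422 / 53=7.96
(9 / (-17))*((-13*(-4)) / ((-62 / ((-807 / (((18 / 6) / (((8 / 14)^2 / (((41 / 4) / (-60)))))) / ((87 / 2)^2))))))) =457380743040 / 1058743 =432003.56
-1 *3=-3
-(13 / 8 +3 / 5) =-89 / 40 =-2.22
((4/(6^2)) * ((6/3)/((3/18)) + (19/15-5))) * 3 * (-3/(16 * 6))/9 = -0.01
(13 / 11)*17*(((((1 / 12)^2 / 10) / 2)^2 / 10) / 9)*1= 221 / 8211456000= 0.00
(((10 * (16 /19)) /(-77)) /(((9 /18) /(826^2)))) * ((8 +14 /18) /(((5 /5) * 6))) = -1231995520 /5643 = -218322.79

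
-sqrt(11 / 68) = -sqrt(187) / 34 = -0.40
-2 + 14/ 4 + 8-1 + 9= 35/ 2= 17.50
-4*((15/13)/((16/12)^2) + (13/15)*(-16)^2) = -694249/780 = -890.06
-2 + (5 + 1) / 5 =-4 / 5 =-0.80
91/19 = 4.79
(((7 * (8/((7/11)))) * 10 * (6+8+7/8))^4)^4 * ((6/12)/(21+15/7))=1300386324212350845187339782025597652329344746143217500000000000000/81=16054152150769763520831360000000000000000000000000000000000000000.00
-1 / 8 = -0.12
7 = 7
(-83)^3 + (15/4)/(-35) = -16010039/28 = -571787.11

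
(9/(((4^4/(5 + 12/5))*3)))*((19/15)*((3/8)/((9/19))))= 13357/153600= 0.09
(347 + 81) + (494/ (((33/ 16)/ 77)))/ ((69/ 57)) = 1080764/ 69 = 15663.25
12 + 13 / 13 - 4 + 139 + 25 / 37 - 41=3984 / 37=107.68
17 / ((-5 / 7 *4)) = -119 / 20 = -5.95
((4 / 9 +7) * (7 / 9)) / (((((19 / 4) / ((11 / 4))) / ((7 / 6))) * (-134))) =-539 / 18468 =-0.03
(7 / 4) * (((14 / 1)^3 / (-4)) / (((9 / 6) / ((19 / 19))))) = -2401 / 3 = -800.33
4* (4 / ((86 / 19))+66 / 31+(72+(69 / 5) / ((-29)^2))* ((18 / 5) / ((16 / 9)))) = 33372846817 / 56052650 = 595.38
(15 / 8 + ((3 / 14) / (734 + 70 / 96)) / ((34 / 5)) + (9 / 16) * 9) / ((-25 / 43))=-20031321369 / 1678709200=-11.93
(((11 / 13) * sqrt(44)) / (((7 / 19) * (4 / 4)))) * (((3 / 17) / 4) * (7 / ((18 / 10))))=1045 * sqrt(11) / 1326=2.61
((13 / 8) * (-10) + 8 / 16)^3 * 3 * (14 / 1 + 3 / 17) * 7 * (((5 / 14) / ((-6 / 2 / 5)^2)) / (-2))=2510888625 / 4352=576950.51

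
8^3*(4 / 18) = 1024 / 9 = 113.78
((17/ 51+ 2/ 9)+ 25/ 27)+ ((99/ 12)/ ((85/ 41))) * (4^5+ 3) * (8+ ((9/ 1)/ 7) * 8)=1200578584/ 16065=74732.56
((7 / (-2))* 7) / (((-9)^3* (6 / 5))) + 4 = 35237 / 8748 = 4.03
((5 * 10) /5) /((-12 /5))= -4.17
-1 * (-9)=9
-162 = -162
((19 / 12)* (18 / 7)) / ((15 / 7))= 19 / 10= 1.90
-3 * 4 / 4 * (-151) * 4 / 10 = 906 / 5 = 181.20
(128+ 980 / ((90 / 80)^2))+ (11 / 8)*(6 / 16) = 4680305 / 5184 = 902.84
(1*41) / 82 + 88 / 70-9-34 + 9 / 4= -5459 / 140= -38.99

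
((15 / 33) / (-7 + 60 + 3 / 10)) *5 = 250 / 5863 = 0.04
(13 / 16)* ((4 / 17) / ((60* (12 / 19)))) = 247 / 48960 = 0.01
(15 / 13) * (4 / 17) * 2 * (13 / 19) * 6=720 / 323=2.23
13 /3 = 4.33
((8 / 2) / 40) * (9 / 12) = 3 / 40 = 0.08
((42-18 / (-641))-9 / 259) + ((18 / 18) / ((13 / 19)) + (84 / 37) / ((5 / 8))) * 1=508130152 / 10791235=47.09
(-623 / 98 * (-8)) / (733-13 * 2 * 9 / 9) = 356 / 4949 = 0.07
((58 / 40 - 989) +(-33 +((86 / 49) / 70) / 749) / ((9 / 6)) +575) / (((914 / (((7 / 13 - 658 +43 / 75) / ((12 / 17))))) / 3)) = 36465479224849187 / 27473120766000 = 1327.31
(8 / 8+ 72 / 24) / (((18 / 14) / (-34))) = -952 / 9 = -105.78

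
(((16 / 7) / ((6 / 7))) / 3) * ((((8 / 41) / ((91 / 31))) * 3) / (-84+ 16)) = -496 / 190281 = -0.00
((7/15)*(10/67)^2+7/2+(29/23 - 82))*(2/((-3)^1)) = 47841811/929223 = 51.49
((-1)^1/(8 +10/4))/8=-1/84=-0.01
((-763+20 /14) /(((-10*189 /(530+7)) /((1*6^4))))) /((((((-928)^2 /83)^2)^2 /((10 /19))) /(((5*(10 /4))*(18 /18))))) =10189587455084025 /64009362775673534154801152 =0.00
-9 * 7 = -63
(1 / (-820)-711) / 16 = -583021 / 13120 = -44.44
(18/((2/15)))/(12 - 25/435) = 11745/1039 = 11.30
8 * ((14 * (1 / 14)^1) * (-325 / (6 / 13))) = -16900 / 3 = -5633.33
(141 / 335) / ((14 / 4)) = 282 / 2345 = 0.12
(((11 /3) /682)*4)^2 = 4 /8649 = 0.00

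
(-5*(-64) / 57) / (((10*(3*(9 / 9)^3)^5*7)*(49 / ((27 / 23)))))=0.00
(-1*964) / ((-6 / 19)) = 9158 / 3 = 3052.67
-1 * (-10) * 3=30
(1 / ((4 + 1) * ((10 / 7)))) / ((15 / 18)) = 21 / 125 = 0.17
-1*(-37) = 37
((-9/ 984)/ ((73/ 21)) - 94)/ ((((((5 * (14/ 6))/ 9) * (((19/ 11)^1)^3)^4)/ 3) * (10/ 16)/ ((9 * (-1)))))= 5149635188431637307591/ 1159279021733878477775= 4.44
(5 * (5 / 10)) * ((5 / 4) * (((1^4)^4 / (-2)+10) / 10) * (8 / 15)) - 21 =-233 / 12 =-19.42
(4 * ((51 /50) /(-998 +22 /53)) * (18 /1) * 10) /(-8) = 8109 /88120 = 0.09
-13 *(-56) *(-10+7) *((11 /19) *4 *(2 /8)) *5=-120120 /19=-6322.11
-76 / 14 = -38 / 7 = -5.43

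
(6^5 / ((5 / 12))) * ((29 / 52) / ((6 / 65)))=112752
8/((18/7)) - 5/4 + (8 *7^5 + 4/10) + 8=24203927/180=134466.26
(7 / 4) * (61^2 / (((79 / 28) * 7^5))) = 3721 / 27097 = 0.14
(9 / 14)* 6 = 3.86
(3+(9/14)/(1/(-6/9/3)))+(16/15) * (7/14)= 3.39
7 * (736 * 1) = 5152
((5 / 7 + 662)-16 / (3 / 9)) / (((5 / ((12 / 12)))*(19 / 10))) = 8606 / 133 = 64.71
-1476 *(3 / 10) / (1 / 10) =-4428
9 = 9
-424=-424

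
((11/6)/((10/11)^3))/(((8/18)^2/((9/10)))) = 3557763/320000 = 11.12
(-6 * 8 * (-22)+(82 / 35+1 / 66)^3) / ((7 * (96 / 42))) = 13178280345623 / 197222256000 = 66.82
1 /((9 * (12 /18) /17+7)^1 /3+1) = 51 /176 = 0.29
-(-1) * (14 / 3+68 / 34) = 20 / 3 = 6.67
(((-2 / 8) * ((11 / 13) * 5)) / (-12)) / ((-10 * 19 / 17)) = -187 / 23712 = -0.01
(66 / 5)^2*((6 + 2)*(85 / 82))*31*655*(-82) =-2405801376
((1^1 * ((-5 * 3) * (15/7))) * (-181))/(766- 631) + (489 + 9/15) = 532.70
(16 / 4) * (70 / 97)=280 / 97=2.89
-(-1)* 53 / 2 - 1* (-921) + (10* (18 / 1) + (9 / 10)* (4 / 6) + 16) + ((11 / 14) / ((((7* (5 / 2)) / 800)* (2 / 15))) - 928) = 237889 / 490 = 485.49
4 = 4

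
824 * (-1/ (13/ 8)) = -6592/ 13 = -507.08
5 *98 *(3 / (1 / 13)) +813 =19923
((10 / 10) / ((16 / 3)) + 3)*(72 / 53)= 459 / 106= 4.33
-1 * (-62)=62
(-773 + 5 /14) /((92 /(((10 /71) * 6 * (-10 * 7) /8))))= 811275 /13064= 62.10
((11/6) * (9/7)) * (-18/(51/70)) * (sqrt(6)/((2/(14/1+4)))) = -8910 * sqrt(6)/17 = -1283.82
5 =5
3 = 3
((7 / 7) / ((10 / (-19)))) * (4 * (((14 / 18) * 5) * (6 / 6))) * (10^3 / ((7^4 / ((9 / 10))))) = -3800 / 343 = -11.08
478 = 478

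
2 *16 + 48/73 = 2384/73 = 32.66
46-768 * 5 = -3794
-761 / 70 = -10.87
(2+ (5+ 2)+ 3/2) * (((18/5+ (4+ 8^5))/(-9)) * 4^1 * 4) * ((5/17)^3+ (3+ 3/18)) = -143923996216/73695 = -1952968.26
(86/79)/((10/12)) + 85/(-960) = 1.22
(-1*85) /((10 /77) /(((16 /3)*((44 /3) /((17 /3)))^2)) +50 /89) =-1804367488 /12002923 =-150.33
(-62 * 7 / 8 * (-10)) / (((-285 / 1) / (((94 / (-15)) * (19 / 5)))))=10199 / 225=45.33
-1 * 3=-3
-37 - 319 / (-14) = -199 / 14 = -14.21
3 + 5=8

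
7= 7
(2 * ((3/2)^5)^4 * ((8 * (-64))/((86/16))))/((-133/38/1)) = 3486784401/19264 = 181000.02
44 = 44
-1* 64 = -64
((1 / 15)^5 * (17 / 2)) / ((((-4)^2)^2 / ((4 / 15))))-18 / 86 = -0.21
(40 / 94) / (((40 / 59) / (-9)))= -531 / 94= -5.65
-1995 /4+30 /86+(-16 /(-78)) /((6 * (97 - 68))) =-290864237 /583596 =-498.40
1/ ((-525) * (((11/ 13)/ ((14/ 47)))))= -0.00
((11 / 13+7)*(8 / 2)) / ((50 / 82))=16728 / 325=51.47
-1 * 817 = -817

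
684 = 684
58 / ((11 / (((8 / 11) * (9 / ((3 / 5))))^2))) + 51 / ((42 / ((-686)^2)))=761419178 / 1331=572065.50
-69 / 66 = -23 / 22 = -1.05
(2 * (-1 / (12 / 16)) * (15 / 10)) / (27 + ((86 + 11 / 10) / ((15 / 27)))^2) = -10000 / 61517421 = -0.00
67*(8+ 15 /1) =1541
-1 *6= -6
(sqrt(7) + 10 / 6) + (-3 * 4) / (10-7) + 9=sqrt(7) + 20 / 3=9.31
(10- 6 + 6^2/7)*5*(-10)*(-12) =5485.71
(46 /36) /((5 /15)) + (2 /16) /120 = 3.83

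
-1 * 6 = -6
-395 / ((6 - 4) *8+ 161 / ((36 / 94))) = -1422 / 1571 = -0.91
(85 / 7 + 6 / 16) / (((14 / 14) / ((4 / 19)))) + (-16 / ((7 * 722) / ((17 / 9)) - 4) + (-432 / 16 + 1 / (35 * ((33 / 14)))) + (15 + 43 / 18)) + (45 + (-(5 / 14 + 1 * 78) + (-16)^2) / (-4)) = -76311441439 / 11960376120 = -6.38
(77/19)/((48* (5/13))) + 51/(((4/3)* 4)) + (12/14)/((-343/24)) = 53221183/5474280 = 9.72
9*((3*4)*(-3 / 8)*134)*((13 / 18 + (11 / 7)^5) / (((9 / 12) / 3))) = -3759595254 / 16807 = -223692.23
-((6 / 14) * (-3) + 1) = 2 / 7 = 0.29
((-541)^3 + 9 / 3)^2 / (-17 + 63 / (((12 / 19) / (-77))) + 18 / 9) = -100286751889658896 / 30783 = -3257861543373.25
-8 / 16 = -0.50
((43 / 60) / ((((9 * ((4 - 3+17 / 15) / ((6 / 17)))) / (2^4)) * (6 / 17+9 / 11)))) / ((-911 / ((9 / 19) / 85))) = -473 / 429609380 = -0.00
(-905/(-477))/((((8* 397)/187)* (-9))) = -169235/13634568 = -0.01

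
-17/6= -2.83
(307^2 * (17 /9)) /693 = 1602233 /6237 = 256.89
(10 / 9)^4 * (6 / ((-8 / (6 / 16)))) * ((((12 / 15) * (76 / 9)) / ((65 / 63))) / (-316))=6650 / 748683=0.01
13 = 13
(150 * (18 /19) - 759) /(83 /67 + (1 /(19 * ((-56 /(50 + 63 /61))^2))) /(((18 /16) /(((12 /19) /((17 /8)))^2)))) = -14938268575272987 /30081120969001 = -496.60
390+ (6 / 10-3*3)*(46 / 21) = 1858 / 5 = 371.60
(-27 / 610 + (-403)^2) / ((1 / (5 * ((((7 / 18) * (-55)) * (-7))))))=266992202785 / 2196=121581148.81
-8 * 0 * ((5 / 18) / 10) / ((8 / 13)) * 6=0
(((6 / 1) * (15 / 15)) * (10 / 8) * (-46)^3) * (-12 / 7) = 8760240 / 7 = 1251462.86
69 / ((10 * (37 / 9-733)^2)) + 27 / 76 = 0.36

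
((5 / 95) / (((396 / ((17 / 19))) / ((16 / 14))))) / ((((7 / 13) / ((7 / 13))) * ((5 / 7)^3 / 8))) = 13328 / 4467375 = 0.00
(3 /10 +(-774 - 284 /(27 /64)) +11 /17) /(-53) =6638233 /243270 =27.29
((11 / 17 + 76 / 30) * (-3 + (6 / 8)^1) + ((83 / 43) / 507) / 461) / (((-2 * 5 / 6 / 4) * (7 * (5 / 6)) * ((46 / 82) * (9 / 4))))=8020340228104 / 3438445544625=2.33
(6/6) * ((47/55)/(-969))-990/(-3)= 17587303/53295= 330.00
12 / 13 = 0.92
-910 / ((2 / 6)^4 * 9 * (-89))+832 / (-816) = 91.00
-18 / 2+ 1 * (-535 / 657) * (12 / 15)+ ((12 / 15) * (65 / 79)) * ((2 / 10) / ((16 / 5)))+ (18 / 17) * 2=-26444623 / 3529404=-7.49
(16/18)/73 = 8/657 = 0.01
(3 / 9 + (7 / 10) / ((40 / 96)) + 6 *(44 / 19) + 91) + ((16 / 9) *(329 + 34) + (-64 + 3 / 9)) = 327073 / 475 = 688.57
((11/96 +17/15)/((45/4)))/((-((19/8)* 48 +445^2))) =-599/1069950600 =-0.00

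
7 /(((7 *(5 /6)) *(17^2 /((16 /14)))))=48 /10115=0.00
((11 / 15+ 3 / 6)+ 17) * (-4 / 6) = -547 / 45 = -12.16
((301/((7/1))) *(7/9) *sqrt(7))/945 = 43 *sqrt(7)/1215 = 0.09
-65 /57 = -1.14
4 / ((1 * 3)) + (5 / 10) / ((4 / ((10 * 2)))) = 23 / 6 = 3.83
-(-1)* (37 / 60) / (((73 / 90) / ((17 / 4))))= 1887 / 584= 3.23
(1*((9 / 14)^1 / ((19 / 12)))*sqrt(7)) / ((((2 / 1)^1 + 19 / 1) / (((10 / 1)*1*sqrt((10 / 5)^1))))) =180*sqrt(14) / 931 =0.72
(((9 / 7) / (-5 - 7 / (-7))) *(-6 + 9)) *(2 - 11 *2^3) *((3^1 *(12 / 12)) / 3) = 1161 / 14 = 82.93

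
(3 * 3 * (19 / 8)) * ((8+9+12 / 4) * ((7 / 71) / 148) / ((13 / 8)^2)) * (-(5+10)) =-1.62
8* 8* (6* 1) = 384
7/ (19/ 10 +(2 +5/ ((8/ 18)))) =140/ 303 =0.46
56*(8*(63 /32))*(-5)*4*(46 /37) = -811440 /37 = -21930.81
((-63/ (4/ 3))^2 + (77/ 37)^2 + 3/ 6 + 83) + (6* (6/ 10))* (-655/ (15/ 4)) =185263309/ 109520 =1691.59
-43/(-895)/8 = 43/7160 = 0.01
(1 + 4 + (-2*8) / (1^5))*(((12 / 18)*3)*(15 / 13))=-330 / 13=-25.38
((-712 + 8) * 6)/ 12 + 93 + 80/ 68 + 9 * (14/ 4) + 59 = -5689/ 34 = -167.32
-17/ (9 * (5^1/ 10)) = -34/ 9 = -3.78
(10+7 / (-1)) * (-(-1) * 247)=741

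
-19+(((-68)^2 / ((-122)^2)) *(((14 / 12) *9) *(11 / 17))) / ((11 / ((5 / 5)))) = -69985 / 3721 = -18.81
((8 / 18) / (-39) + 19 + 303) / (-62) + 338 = 3621269 / 10881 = 332.81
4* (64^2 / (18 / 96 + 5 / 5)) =262144 / 19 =13797.05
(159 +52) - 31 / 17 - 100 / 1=109.18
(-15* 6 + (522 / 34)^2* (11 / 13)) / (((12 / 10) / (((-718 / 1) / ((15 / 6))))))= -98414106 / 3757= -26194.86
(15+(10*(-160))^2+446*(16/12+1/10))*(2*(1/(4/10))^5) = 12003066875/24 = 500127786.46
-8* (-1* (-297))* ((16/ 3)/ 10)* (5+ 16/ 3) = -65472/ 5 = -13094.40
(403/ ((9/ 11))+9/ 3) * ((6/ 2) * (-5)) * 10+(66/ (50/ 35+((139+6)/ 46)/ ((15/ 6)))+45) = -96468667/ 1299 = -74263.79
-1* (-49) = 49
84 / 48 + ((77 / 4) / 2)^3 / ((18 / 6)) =459221 / 1536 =298.97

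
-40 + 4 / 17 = -676 / 17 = -39.76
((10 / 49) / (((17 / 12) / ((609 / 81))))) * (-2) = -2.17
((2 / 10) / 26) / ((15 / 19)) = 19 / 1950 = 0.01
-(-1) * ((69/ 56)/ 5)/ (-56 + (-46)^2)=69/ 576800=0.00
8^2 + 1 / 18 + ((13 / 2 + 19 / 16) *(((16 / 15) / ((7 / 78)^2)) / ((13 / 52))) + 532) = 20588573 / 4410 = 4668.61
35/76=0.46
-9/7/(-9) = 1/7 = 0.14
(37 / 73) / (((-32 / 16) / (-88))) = 1628 / 73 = 22.30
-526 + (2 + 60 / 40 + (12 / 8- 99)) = -620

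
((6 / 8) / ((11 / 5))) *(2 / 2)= 15 / 44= 0.34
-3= -3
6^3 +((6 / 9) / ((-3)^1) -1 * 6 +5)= 214.78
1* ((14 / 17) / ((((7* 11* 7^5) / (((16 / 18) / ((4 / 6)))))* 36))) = 2 / 84858543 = 0.00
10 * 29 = 290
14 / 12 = 7 / 6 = 1.17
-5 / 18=-0.28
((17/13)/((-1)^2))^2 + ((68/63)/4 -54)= -52.02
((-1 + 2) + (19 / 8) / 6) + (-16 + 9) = -269 / 48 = -5.60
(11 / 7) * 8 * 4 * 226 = 79552 / 7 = 11364.57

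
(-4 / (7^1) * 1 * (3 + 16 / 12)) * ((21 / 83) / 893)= -52 / 74119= -0.00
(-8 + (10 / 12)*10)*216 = 72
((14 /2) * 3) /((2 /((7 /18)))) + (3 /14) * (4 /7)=2473 /588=4.21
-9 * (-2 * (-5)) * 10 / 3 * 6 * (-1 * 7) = 12600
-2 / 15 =-0.13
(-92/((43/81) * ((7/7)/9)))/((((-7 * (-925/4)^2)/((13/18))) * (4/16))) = 3100032/257543125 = 0.01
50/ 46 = 25/ 23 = 1.09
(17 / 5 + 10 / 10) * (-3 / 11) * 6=-36 / 5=-7.20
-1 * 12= -12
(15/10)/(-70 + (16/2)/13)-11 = -19883/1804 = -11.02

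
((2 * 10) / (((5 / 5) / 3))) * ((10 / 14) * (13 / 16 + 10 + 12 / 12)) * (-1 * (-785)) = 1589625 / 4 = 397406.25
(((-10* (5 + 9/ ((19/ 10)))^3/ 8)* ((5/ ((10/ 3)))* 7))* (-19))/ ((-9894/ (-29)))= 6426599375/ 9524624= 674.74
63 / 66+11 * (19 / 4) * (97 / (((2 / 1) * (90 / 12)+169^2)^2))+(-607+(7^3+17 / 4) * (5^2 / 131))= -133717149326837 / 247726944256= -539.78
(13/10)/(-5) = -13/50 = -0.26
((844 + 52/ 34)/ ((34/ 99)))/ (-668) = -711513/ 193052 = -3.69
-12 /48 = -1 /4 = -0.25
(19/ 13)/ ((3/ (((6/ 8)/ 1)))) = 19/ 52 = 0.37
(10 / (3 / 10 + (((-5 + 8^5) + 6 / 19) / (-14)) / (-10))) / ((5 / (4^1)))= 3040 / 89043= 0.03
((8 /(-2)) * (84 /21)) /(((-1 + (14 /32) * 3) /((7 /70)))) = -128 /25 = -5.12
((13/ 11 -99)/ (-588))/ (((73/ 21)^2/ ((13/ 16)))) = 10491/ 937904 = 0.01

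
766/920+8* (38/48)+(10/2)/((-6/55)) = -17787/460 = -38.67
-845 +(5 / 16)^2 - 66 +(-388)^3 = -14953467623 / 256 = -58411982.90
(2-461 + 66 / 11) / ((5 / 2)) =-906 / 5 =-181.20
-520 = -520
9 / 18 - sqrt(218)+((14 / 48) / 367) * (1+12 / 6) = 1475 / 2936 - sqrt(218) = -14.26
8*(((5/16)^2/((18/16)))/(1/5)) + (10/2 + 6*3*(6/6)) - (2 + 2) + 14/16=1681/72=23.35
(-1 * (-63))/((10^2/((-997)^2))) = 62622567/100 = 626225.67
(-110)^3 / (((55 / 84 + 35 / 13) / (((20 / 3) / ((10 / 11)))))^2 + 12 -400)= 85354453184000 / 24868329807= 3432.26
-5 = -5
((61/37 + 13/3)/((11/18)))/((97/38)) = 151392/39479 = 3.83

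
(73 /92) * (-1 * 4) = -73 /23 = -3.17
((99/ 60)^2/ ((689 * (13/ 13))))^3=1291467969/ 20933297216000000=0.00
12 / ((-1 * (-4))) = 3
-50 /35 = -10 /7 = -1.43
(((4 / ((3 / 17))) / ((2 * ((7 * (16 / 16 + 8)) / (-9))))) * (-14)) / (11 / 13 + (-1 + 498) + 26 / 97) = 42874 / 942183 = 0.05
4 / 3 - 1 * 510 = -1526 / 3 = -508.67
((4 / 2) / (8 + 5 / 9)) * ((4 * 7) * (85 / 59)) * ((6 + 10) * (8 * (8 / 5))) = 1253376 / 649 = 1931.24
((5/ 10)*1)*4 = 2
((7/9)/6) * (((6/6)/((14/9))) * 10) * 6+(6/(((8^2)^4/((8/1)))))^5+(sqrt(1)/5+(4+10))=121694457621910022543683507717311/6338253001141147007483516026880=19.20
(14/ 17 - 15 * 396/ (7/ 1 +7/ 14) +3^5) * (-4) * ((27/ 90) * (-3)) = -167742/ 85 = -1973.44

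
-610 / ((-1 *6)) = 305 / 3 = 101.67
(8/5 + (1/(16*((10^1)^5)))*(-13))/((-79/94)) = -120319389/63200000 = -1.90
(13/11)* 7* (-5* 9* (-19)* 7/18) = 60515/22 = 2750.68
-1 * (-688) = 688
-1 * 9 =-9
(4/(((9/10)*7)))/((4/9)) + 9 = 73/7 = 10.43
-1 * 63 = -63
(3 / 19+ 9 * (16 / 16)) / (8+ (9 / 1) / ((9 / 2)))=87 / 95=0.92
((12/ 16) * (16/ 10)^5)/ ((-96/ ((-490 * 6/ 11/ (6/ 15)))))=75264/ 1375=54.74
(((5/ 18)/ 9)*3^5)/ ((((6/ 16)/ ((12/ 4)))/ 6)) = 360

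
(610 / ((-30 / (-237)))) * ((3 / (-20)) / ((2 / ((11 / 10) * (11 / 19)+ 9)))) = -26470767 / 7600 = -3483.00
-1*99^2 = -9801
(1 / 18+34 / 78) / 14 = 115 / 3276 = 0.04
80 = 80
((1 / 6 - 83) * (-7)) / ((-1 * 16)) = -3479 / 96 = -36.24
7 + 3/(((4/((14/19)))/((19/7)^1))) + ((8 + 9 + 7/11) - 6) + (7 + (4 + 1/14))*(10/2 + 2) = 1074/11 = 97.64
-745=-745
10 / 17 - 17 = -279 / 17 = -16.41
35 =35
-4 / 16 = -1 / 4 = -0.25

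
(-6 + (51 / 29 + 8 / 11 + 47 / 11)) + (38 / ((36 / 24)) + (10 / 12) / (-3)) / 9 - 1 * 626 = -2924305 / 4698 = -622.46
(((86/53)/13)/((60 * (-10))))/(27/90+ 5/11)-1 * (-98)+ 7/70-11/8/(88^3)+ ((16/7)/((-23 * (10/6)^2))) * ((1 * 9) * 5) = 6604517626923283/68447843143680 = 96.49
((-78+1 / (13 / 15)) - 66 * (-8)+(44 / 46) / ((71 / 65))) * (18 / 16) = 86365215 / 169832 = 508.53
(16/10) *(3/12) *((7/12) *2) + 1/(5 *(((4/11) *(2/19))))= 683/120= 5.69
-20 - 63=-83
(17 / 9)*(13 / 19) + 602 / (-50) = -45946 / 4275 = -10.75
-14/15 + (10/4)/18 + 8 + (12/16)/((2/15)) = 4619/360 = 12.83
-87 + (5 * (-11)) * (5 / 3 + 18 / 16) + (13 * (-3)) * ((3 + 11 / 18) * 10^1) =-13191 / 8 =-1648.88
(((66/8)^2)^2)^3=1667889514952984961/16777216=99413962063.37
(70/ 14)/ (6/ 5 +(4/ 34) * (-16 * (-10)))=425/ 1702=0.25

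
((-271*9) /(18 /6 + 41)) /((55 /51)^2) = -6343839 /133100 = -47.66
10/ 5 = 2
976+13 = 989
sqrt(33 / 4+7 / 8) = sqrt(146) / 4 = 3.02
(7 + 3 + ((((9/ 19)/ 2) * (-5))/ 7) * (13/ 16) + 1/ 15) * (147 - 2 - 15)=8240453/ 6384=1290.80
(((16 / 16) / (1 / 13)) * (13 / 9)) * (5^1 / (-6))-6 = -1169 / 54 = -21.65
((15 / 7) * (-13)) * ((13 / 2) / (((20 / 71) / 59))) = -2123823 / 56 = -37925.41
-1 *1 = -1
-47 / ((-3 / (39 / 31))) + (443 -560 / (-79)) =1150536 / 2449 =469.80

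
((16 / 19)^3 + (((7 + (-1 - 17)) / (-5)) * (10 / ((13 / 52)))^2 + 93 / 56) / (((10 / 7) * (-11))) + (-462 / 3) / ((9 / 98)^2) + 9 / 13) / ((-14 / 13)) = 17162.11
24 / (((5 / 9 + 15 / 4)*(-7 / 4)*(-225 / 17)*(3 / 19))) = 41344 / 27125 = 1.52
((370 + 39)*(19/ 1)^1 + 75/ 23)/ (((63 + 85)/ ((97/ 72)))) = 2168047/ 30636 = 70.77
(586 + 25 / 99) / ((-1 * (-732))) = 58039 / 72468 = 0.80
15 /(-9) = -5 /3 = -1.67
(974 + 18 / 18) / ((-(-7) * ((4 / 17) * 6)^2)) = 93925 / 1344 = 69.88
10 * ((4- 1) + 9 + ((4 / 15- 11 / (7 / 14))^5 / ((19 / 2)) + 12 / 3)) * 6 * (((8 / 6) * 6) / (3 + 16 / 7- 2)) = -1649500303528448 / 22123125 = -74560004.68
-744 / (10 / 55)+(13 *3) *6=-3858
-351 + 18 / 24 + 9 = -1365 / 4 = -341.25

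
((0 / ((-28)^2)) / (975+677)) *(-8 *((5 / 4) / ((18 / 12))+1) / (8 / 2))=0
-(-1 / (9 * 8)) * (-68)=-17 / 18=-0.94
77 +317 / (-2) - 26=-215 / 2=-107.50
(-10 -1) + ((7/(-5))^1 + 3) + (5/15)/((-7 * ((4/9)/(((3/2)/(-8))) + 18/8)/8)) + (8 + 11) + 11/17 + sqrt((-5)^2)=142416/7735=18.41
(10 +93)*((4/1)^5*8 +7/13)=10969809/13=843831.46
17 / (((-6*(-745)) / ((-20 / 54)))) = -17 / 12069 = -0.00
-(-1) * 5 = 5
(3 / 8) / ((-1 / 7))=-21 / 8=-2.62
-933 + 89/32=-29767/32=-930.22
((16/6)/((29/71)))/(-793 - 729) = -284/66207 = -0.00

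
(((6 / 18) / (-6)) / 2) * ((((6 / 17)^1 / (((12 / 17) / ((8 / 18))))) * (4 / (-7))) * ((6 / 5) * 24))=32 / 315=0.10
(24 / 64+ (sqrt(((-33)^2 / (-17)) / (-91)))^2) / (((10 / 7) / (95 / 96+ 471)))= 201679261 / 565760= 356.47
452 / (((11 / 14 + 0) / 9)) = 56952 / 11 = 5177.45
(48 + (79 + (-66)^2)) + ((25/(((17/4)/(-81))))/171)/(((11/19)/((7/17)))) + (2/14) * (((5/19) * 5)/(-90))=34102889963/7610526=4481.02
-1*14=-14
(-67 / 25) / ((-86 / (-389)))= -26063 / 2150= -12.12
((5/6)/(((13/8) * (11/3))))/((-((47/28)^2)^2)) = -12293120/697794383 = -0.02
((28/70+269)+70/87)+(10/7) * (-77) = 69689/435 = 160.20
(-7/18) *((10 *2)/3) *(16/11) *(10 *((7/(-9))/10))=7840/2673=2.93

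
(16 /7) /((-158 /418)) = -3344 /553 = -6.05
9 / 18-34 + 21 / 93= -2063 / 62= -33.27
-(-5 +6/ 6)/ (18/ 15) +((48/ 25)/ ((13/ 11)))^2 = 1892602/ 316875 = 5.97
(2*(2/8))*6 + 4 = 7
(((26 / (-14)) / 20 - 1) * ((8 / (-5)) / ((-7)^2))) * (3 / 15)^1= 306 / 42875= 0.01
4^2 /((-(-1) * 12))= 4 /3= 1.33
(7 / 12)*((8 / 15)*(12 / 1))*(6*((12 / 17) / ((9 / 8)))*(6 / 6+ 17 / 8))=2240 / 51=43.92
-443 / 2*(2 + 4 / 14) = -3544 / 7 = -506.29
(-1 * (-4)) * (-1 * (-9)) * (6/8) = 27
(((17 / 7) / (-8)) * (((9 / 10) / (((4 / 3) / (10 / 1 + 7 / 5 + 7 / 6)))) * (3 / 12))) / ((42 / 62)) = -0.95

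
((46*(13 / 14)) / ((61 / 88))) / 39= 2024 / 1281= 1.58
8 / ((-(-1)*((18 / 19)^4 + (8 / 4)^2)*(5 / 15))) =781926 / 156565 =4.99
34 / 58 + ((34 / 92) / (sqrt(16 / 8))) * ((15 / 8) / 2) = 255 * sqrt(2) / 1472 + 17 / 29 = 0.83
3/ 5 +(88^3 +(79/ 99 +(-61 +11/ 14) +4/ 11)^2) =6579025350593/ 9604980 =684959.82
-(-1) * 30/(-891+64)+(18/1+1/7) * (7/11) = 104699/9097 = 11.51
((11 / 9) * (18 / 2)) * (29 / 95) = 319 / 95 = 3.36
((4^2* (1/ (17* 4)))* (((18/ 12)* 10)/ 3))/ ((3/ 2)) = 40/ 51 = 0.78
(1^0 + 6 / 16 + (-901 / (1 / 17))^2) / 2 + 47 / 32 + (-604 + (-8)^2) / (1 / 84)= 3752316373 / 32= 117259886.66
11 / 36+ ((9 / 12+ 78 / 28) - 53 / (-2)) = 3823 / 126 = 30.34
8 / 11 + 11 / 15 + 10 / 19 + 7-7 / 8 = 203447 / 25080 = 8.11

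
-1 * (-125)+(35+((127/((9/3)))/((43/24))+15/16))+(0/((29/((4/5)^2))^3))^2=126981/688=184.57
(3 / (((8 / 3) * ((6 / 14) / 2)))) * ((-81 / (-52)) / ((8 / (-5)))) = -8505 / 1664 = -5.11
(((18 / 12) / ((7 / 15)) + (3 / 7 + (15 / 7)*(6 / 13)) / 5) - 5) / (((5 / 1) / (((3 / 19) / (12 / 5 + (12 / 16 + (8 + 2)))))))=-8202 / 2273635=-0.00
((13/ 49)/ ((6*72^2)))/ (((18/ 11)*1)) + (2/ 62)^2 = 27571151/ 26363812608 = 0.00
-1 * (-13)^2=-169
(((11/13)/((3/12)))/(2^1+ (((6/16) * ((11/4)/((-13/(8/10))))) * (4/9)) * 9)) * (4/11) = 160/227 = 0.70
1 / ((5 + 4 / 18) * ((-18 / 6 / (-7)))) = 21 / 47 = 0.45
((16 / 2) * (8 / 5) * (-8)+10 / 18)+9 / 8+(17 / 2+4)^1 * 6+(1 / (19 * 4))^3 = -508059803 / 19753920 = -25.72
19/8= 2.38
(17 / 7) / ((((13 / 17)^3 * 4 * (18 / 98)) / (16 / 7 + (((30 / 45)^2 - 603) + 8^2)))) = -2821756985 / 711828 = -3964.10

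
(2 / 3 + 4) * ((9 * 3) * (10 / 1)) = 1260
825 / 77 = 75 / 7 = 10.71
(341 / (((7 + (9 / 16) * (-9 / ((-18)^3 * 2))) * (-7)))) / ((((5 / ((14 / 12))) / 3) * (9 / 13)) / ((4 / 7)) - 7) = 20427264 / 15467711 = 1.32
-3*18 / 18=-3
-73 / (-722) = 73 / 722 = 0.10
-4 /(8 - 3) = -4 /5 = -0.80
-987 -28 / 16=-3955 / 4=-988.75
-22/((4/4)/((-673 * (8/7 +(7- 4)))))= 61339.14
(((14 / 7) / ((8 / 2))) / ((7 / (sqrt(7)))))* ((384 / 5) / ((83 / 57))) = 9.97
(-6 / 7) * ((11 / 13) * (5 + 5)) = -660 / 91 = -7.25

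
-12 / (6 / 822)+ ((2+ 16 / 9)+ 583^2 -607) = 337641.78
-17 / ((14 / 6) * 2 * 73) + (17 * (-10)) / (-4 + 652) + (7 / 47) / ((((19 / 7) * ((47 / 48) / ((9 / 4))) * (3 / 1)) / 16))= 2503103549 / 6948886644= 0.36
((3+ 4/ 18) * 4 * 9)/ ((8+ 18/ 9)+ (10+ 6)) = 58/ 13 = 4.46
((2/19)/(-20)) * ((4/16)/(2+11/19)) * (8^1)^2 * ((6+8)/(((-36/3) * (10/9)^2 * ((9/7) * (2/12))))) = 18/125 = 0.14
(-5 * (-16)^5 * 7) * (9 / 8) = 41287680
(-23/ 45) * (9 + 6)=-23/ 3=-7.67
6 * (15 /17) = 90 /17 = 5.29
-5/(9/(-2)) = 10/9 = 1.11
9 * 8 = 72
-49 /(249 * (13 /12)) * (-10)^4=-1960000 /1079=-1816.50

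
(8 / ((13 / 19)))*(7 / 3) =1064 / 39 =27.28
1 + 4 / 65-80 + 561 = 31334 / 65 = 482.06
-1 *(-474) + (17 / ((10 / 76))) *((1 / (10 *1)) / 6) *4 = 36196 / 75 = 482.61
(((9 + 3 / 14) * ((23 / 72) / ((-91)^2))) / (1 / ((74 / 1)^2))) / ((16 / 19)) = 25724879 / 11129664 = 2.31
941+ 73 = 1014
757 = 757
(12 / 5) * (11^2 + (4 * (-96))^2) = 1770924 / 5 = 354184.80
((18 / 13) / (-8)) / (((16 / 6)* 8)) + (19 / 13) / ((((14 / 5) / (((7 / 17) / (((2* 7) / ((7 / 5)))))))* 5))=-83 / 21760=-0.00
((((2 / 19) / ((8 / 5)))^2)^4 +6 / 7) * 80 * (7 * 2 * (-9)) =-8640.00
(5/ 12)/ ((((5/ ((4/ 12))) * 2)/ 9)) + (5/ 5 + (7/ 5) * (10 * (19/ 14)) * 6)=921/ 8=115.12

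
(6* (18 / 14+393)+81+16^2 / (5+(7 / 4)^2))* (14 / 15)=895222 / 387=2313.24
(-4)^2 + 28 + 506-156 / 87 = 15898 / 29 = 548.21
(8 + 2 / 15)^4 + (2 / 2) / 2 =443117537 / 101250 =4376.47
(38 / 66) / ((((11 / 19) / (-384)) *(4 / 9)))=-103968 / 121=-859.24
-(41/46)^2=-1681/2116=-0.79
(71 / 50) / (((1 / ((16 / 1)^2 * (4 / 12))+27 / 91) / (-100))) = -3308032 / 7185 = -460.41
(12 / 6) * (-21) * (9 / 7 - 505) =21156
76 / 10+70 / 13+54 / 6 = 1429 / 65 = 21.98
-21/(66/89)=-623/22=-28.32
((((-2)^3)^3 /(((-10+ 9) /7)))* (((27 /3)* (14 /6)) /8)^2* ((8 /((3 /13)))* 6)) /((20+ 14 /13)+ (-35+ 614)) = 66777984 /7801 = 8560.18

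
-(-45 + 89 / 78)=3421 / 78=43.86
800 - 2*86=628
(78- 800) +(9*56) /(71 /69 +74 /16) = -1975154 /3121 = -632.86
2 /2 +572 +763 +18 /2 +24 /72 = 4036 /3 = 1345.33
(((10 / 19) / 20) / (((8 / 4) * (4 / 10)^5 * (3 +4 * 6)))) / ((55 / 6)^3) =25 / 404624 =0.00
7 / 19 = 0.37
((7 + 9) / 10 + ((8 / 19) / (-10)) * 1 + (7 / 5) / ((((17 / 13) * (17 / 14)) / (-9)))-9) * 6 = -2533062 / 27455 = -92.26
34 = 34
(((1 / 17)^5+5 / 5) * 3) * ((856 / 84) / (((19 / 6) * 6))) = 303849612 / 188840981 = 1.61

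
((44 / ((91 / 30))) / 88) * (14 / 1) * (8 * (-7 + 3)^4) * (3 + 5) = 37809.23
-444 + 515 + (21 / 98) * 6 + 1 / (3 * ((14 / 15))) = 1017 / 14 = 72.64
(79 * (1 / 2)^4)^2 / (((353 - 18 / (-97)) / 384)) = 1816131 / 68518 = 26.51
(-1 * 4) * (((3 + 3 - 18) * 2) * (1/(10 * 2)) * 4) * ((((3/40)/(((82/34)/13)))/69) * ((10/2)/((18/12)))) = 1768/4715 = 0.37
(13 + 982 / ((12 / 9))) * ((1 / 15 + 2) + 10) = 271319 / 30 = 9043.97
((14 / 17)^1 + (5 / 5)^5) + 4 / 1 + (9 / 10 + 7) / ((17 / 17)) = 2333 / 170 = 13.72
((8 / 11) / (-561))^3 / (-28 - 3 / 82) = 41984 / 540263478547089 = 0.00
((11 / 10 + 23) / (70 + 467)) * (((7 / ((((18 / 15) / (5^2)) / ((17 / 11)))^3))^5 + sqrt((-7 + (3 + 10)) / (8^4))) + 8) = 241 * sqrt(6) / 343680 + 329527192623141878639819172270627112587370043658671947603 / 10547106195993634678976154501120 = 31243374865070975791538690.00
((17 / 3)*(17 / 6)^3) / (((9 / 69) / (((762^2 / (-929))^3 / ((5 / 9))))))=-1741003316484052165992 / 4008825445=-434292622707.11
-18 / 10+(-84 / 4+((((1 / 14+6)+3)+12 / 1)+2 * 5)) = 579 / 70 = 8.27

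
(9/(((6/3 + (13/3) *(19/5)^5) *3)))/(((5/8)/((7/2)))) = 157500/32208037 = 0.00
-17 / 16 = -1.06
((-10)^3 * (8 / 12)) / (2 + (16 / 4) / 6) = -250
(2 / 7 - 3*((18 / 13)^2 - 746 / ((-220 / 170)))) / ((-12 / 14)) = 22575335 / 11154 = 2023.97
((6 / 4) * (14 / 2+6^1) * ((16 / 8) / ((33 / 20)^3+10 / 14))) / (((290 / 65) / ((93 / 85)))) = 264045600 / 143738587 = 1.84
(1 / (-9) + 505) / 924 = 1136 / 2079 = 0.55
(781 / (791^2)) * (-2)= -1562 / 625681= -0.00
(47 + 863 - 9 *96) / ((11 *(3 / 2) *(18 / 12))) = 1.86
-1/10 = -0.10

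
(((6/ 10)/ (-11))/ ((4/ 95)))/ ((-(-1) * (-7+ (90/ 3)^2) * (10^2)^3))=-3/ 2068000000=-0.00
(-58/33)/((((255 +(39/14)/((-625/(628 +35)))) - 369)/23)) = 11672500/33770781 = 0.35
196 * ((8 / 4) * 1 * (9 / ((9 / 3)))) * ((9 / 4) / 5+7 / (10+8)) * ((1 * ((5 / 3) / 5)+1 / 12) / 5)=7399 / 90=82.21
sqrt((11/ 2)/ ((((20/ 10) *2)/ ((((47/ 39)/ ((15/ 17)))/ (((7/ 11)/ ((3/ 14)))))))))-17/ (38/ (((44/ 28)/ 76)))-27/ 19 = -28915/ 20216 + 11 *sqrt(155805)/ 5460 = -0.64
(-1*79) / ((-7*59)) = 79 / 413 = 0.19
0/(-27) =0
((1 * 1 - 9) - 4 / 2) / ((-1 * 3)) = 10 / 3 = 3.33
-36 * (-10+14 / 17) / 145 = 5616 / 2465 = 2.28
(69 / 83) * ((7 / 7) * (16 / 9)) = 368 / 249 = 1.48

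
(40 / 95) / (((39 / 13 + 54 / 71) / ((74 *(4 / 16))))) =10508 / 5073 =2.07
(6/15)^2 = 4/25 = 0.16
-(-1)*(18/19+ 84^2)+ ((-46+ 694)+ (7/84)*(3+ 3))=292807/38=7705.45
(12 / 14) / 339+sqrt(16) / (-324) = -629 / 64071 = -0.01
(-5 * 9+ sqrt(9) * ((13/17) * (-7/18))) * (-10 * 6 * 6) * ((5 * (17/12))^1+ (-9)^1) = -538315/17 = -31665.59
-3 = -3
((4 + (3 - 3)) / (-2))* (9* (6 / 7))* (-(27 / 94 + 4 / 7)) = 30510 / 2303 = 13.25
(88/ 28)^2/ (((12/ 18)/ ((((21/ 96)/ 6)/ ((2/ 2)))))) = 121/ 224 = 0.54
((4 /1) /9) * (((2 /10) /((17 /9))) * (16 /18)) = 0.04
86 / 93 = 0.92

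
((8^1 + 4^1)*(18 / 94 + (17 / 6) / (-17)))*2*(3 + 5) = 224 / 47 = 4.77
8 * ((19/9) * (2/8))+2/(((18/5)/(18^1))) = 128/9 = 14.22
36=36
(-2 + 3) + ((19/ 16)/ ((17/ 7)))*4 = 2.96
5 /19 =0.26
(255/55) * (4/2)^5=1632/11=148.36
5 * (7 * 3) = 105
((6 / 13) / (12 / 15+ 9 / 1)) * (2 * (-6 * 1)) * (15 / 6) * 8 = -7200 / 637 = -11.30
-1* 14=-14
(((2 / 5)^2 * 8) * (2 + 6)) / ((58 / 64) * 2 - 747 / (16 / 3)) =-1024 / 13825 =-0.07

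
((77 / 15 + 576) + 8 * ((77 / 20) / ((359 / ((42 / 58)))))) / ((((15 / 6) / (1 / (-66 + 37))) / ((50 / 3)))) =-133.61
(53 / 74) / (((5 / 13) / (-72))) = -24804 / 185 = -134.08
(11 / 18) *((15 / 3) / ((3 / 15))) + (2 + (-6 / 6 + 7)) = 419 / 18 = 23.28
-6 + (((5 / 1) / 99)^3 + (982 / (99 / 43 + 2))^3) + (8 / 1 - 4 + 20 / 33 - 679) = 73050057740298803374 / 6143569405875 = 11890491.16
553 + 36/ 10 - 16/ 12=8329/ 15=555.27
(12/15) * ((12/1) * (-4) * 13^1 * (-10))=4992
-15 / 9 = -5 / 3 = -1.67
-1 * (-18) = 18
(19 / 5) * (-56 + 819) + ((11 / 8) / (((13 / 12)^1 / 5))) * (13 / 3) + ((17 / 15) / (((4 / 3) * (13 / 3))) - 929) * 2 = 69504 / 65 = 1069.29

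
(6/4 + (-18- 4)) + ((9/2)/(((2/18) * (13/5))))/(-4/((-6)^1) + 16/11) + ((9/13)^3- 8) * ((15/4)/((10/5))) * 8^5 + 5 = -28982732801/61516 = -471141.37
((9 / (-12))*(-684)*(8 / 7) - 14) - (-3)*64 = 5350 / 7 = 764.29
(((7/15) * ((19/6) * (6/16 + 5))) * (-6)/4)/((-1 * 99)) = 5719/47520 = 0.12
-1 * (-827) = 827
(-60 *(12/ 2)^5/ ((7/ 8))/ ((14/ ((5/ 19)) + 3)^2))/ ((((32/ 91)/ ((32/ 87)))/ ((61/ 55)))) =-4933094400/ 25188559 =-195.85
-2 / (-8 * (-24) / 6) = -0.06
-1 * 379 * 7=-2653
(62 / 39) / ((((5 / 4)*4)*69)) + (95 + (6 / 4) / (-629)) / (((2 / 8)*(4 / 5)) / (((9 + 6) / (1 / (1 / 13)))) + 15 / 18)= 120603390073 / 1277942445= 94.37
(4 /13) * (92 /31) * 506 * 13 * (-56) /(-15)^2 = -10427648 /6975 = -1495.00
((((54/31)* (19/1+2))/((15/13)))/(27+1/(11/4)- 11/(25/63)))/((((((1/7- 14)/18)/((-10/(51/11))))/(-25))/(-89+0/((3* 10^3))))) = -28349392500/51119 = -554576.43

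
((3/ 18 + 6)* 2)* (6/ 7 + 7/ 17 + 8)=40811/ 357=114.32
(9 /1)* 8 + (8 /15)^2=72.28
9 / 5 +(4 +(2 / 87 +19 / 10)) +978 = 857579 / 870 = 985.72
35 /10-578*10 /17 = -673 /2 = -336.50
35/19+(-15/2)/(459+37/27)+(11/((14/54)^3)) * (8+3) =225048211907/32402524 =6945.39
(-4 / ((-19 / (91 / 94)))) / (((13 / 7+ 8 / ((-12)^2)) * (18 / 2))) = 2548 / 215213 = 0.01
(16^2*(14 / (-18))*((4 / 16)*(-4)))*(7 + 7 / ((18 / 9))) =6272 / 3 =2090.67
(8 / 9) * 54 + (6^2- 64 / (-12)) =268 / 3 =89.33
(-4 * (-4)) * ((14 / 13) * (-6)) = -1344 / 13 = -103.38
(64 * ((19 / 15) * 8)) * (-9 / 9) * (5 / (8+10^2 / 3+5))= -9728 / 139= -69.99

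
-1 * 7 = -7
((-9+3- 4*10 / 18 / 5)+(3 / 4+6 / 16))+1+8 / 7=-1601 / 504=-3.18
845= 845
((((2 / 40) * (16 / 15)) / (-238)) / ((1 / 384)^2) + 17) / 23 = -47729 / 68425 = -0.70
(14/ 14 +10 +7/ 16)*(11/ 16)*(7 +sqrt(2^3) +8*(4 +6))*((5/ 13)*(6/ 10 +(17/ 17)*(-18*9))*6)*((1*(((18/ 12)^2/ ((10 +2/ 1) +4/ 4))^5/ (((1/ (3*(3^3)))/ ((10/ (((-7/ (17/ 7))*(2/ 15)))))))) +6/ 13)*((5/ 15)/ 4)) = -353351517036962697/ 124001263812608 - 4061511690080031*sqrt(2)/ 62000631906304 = -2942.22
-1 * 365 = -365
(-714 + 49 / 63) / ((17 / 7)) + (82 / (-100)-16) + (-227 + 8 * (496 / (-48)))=-4744273 / 7650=-620.17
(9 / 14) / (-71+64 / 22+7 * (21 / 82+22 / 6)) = -12177 / 769643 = -0.02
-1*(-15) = 15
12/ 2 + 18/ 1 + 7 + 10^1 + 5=46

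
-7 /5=-1.40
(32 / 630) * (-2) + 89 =28003 / 315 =88.90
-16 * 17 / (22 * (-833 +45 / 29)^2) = -14297 / 799409248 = -0.00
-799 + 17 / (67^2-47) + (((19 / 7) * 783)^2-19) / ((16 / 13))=3194451152791 / 870632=3669117.55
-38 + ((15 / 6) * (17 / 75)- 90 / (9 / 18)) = -6523 / 30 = -217.43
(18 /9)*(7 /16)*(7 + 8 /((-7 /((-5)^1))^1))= 89 /8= 11.12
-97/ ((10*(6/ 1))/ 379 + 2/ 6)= -110289/ 559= -197.30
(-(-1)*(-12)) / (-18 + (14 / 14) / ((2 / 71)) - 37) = 8 / 13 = 0.62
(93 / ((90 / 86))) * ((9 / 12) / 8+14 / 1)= 601183 / 480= 1252.46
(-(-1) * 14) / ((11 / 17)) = 238 / 11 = 21.64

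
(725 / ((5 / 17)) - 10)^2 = 6027025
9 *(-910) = -8190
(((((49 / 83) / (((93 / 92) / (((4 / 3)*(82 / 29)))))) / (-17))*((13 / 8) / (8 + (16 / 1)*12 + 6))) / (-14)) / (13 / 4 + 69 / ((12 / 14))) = 343252 / 393922916505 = 0.00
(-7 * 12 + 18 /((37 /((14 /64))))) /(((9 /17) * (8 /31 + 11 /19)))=-9750895 /51504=-189.32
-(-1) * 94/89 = 94/89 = 1.06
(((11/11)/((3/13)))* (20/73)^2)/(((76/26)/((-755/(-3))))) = 25519000/911259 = 28.00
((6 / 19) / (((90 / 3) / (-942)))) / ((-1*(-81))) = -314 / 2565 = -0.12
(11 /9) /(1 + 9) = 11 /90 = 0.12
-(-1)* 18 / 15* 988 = 5928 / 5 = 1185.60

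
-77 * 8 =-616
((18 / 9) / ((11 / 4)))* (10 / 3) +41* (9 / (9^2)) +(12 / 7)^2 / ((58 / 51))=1345439 / 140679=9.56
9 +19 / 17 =10.12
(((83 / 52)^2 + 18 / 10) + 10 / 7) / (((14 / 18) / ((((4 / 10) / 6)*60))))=4920003 / 165620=29.71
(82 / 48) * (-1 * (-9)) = 123 / 8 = 15.38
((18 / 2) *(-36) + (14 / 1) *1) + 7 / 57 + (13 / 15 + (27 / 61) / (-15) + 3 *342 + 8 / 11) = 45748973 / 63745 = 717.69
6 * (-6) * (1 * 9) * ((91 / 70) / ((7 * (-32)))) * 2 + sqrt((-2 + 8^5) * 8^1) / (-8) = 1053 / 280-sqrt(16383) / 2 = -60.24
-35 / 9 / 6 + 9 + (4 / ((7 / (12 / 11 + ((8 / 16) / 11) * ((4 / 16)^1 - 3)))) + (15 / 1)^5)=1578759136 / 2079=759383.90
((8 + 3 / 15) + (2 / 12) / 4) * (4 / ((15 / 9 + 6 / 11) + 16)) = 10879 / 6010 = 1.81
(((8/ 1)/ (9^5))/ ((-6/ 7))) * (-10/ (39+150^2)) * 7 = 1960/ 3992716233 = 0.00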